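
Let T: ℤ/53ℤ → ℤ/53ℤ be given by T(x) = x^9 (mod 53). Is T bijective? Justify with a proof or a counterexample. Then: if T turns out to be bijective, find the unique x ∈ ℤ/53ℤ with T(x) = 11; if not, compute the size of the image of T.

Since 53 is prime, the nonzero elements of ℤ/53ℤ form a cyclic group of order 52.
As gcd(9, 52) = 1, raising to the 9th power is a bijection on this group: if u^9 ≡ v^9 then (uv^{−1})^9 = 1, and the only element of order dividing gcd(9, 52) = 1 is 1, so u = v.
With T(0) = 0 this makes T injective on all of ℤ/53ℤ, hence bijective (finite equal-size domain and codomain). In particular T is bijective.
Since T is bijective, we find the preimage of 11. The inverse of x ↦ x^9 on (ℤ/53ℤ)^× is x ↦ x^29, because 9·29 = 261 = 5·52 + 1 ≡ 1 (mod 52) and x^{52} = 1 for x ≠ 0 (Fermat). So T⁻¹(11) = 11^29 mod 53.
Repeated squaring mod 53: 11^1 ≡ 11, 11^2 ≡ 11² = 121 ≡ 15, 11^4 ≡ 15² = 225 ≡ 13, 11^8 ≡ 13² = 169 ≡ 10, 11^16 ≡ 10² = 100 ≡ 47. Since 29 = 16 + 8 + 4 + 1, 11^29 ≡ 47·10·13·11: 47·10 = 470 ≡ 46, then 46·13 = 598 ≡ 15, then 15·11 = 165 ≡ 6. So 11^29 ≡ 6 (mod 53).
Hence T⁻¹(11) = 6.

6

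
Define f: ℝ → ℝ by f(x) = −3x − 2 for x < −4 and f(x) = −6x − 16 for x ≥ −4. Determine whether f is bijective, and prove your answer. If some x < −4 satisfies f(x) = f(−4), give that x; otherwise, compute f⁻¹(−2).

-7/3

Both pieces are strictly decreasing (slopes −3 and −6), so each is injective on its own interval.
The left piece maps (−∞, −4) onto (10, ∞); the right piece maps [−4, ∞) onto (−∞, 8].
The images leave a gap (10 has no preimage), so f is not surjective, hence not bijective.
Because the two images are disjoint, no x < −4 has f(x) = f(−4), so we compute f⁻¹(−2): −2 lies in (−∞, 8], so solve −6x − 16 = −2: x = (−2 + 16)/(−6) = −7/3.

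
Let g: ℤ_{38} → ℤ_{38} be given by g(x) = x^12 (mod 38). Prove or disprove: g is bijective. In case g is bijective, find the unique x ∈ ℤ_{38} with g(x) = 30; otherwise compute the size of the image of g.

g(3): Repeated squaring mod 38: 3^1 ≡ 3, 3^2 ≡ 3² = 9, 3^4 ≡ 9² = 81 ≡ 5, 3^8 ≡ 5² = 25. Since 12 = 8 + 4, 3^12 ≡ 25·5: 25·5 = 125 ≡ 11. So 3^12 ≡ 11 (mod 38).
g(5): Repeated squaring mod 38: 5^1 ≡ 5, 5^2 ≡ 5² = 25, 5^4 ≡ 25² = 625 ≡ 17, 5^8 ≡ 17² = 289 ≡ 23. Since 12 = 8 + 4, 5^12 ≡ 23·17: 23·17 = 391 ≡ 11. So 5^12 ≡ 11 (mod 38).
So g(3) = g(5) = 11 while 3 ≠ 5, thus g is not injective, hence not bijective.
Since g is not bijective, we determine |image(g)|. Computing x^12 mod 38 for each x (by repeated squaring, reducing mod 38 at every step), the values g(0), g(1), …, g(37) are: 0, 1, 30, 11, 26, 11, 26, 1, 20, 7, 26, 1, 20, 7, 30, 7, 30, 11, 20, 19, 20, 11, 30, 7, 30, 7, 20, 1, 26, 7, 20, 1, 26, 11, 26, 11, 30, 1.
The distinct values are {0, 1, 7, 11, 19, 20, 26, 30}; there are 8 of them.

8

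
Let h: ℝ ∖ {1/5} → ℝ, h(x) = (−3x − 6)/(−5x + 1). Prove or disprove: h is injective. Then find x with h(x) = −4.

Suppose h(s) = h(t). Cross-multiplying: (−3s − 6)(−5t + 1) = (−3t − 6)(−5s + 1).
Expanding both sides and cancelling the symmetric terms leaves −33·(s − t) = 0. Since −33 ≠ 0, s = t. So h is injective.
Solving h(x) = −4: cross-multiplying gives −3x − 6 = −4(−5x + 1), which rearranges to −23x = 2, so x = −2/23.

-2/23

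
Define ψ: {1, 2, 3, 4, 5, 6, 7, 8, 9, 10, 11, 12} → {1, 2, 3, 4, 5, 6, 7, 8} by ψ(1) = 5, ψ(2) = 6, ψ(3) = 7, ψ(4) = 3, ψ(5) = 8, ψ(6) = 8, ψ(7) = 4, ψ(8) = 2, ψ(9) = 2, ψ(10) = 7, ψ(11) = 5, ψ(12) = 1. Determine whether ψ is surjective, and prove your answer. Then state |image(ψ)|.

8

Every element of the codomain has a preimage: 1 = ψ(12), 2 = ψ(8), 3 = ψ(4), 4 = ψ(7), 5 = ψ(1), 6 = ψ(2), 7 = ψ(3), 8 = ψ(5).
Therefore ψ is surjective.
The image of ψ is {1, 2, 3, 4, 5, 6, 7, 8}, which has 8 elements.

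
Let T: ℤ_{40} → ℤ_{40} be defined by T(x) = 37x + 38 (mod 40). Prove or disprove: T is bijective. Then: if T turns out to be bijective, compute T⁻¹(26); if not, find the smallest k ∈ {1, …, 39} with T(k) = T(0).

4

Suppose T(a) = T(b) in ℤ_{40}. Then 37a + 38 ≡ 37b + 38 (mod 40), thus 37(a − b) ≡ 0 (mod 40).
Since gcd(37, 40) = 1, 37 is invertible modulo 40, hence a − b ≡ 0 (mod 40), i.e. a = b.
We now compute 37⁻¹ mod 40 explicitly. Euclid's algorithm: 40 = 1·37 + 3, 37 = 12·3 + 1; back-substituting gives 1 = 13·37 − 12·40, so 37⁻¹ ≡ 13 (mod 40).
Then y ↦ 13(y − 38) is a two-sided inverse to T, so every y ∈ ℤ_{40} has a preimage.
So T is bijective.
Since T is bijective, we find T⁻¹(26): we need 37x ≡ 26 − 38 ≡ 28 (mod 40). Using 37⁻¹ = 13: x ≡ 13·28 = 364 = 9·40 + 4, so x = 4.
Check: T(4) = 37·4 + 38 = 186 = 4·40 + 26 ≡ 26 (mod 40).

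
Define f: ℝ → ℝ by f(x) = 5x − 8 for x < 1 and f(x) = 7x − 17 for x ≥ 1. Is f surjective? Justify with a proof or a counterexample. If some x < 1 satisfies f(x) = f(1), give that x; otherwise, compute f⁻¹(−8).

Both pieces are strictly increasing (slopes 5 and 7), so each is injective on its own interval.
The left piece maps (−∞, 1) onto (−∞, −3); the right piece maps [1, ∞) onto [−10, ∞).
The union (−∞, −3) ∪ [−10, ∞) covers ℝ, so f is surjective.
For the follow-up: the images overlap, so an x < 1 with f(x) = f(1) exists. f(1) = −10; solving 5x − 8 = −10 for x < 1 gives x = (−10 + 8)/5 = −2/5.

-2/5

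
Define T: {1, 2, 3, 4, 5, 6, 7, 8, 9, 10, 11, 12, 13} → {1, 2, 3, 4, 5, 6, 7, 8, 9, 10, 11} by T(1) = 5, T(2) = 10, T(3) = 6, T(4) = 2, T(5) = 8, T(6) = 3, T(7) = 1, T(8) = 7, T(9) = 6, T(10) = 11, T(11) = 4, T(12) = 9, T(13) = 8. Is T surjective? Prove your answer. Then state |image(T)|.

11

Every element of the codomain has a preimage: 1 = T(7), 2 = T(4), 3 = T(6), 4 = T(11), 5 = T(1), 6 = T(3), 7 = T(8), 8 = T(5), 9 = T(12), 10 = T(2), 11 = T(10).
So T is surjective.
The image of T is {1, 2, 3, 4, 5, 6, 7, 8, 9, 10, 11}, which has 11 elements.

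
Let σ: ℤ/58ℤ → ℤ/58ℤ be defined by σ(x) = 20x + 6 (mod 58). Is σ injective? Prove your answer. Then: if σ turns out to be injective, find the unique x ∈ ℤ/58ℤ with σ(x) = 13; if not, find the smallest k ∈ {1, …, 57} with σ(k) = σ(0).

29

We have gcd(20, 58) = 2 > 1. Taking a = 0 and b = 29: σ(0) = 6 and σ(29) = 20·29 + 6 = 586 ≡ 6 (mod 58).
So σ(0) = σ(29) while 0 ≠ 29, hence σ is not injective.
Since σ is not injective, we find the least positive k with σ(k) = σ(0): this means 20k ≡ 0 (mod 58), i.e. 58 ∣ 20k. Since gcd(20, 58) = 2, dividing through by 2 this holds exactly when 29 ∣ 10k, and as gcd(10, 29) = 1, exactly when 29 ∣ k.
The smallest positive such k is 29.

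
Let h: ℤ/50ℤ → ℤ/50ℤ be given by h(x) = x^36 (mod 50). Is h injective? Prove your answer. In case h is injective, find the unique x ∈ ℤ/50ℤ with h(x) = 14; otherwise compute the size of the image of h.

h(1) = 1^36 = 1.
h(7): Repeated squaring mod 50: 7^1 ≡ 7, 7^2 ≡ 7² = 49, 7^4 ≡ 49² = 2401 ≡ 1, 7^8 ≡ 1² = 1, 7^16 ≡ 1² = 1, 7^32 ≡ 1² = 1. Since 36 = 32 + 4, 7^36 ≡ 1·1: 1·1 = 1. So 7^36 ≡ 1 (mod 50).
So h(1) = h(7) = 1 while 1 ≠ 7, hence h is not injective.
Since h is not injective, we determine |image(h)|. Computing x^36 mod 50 for each x (by repeated squaring, reducing mod 50 at every step), the values h(0), h(1), …, h(49) are: 0, 1, 36, 21, 46, 25, 6, 1, 6, 41, 0, 11, 16, 41, 36, 25, 16, 31, 26, 31, 0, 21, 46, 11, 26, 25, 26, 11, 46, 21, 0, 31, 26, 31, 16, 25, 36, 41, 16, 11, 0, 41, 6, 1, 6, 25, 46, 21, 36, 1.
The distinct values are {0, 1, 6, 11, 16, 21, 25, 26, 31, 36, 41, 46}; there are 12 of them.

12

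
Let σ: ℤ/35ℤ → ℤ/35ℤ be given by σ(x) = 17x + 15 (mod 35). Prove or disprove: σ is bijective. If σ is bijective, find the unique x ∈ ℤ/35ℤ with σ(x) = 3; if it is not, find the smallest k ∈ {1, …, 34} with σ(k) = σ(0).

24

If σ(a) = σ(b), then 17a ≡ 17b (mod 35). Because gcd(17, 35) = 1, we may cancel 17 to get a ≡ b (mod 35).
We now compute 17⁻¹ mod 35 explicitly. Euclid's algorithm: 35 = 2·17 + 1; back-substituting gives 1 = 33·17 − 16·35, so 17⁻¹ ≡ 33 (mod 35).
For any y ∈ ℤ/35ℤ, x = 33(y − 15) mod 35 satisfies σ(x) = 17·33(y − 15) + 15 ≡ y (since 17·33 ≡ 1 mod 35). So every y has a preimage.
So σ is bijective.
Since σ is bijective, we compute σ⁻¹(3): solve 17x + 15 ≡ 3 (mod 35), i.e. 17x ≡ 23 (mod 35).
Multiplying by 17⁻¹ = 33 gives x ≡ 33·23 = 759 = 21·35 + 24 ≡ 24 (mod 35).
Check: σ(24) = 17·24 + 15 = 423 = 12·35 + 3 ≡ 3 (mod 35).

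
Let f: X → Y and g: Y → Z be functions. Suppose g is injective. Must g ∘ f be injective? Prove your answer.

No. Take X = {0, 1}, Y = Z = {0, 1, 2}, f(0) = f(1) = 0, and g = identity (injective).
Then (g ∘ f)(0) = (g ∘ f)(1) = 0 with 0 ≠ 1, so g ∘ f is not injective.

not injective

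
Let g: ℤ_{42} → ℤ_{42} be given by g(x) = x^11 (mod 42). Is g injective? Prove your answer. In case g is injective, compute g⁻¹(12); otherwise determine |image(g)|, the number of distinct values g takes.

24

Computing x^11 mod 42 for each x (by repeated squaring, reducing mod 42 at every step), the values g(0), g(1), …, g(41) are: 0, 1, 32, 33, 16, 17, 6, 7, 8, 39, 40, 23, 24, 13, 14, 15, 4, 5, 30, 31, 20, 21, 22, 11, 12, 37, 38, 27, 28, 29, 18, 19, 2, 3, 34, 35, 36, 25, 26, 9, 10, 41.
Every element of ℤ_{42} appears exactly once in this list, so g is a bijection, and in particular injective.
Since g is injective, we read off the preimage of 12 from the same table: g(24) = 12, so g⁻¹(12) = 24.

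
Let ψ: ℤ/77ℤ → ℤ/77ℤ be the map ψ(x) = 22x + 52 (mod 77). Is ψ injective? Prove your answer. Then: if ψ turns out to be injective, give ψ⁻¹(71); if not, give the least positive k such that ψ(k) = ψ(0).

7

We have gcd(22, 77) = 11 > 1. Taking s = 0 and t = 7: ψ(0) = 52 and ψ(7) = 22·7 + 52 = 206 ≡ 52 (mod 77).
So ψ(0) = ψ(7) while 0 ≠ 7, so ψ is not injective.
Since ψ is not injective, we find the least positive k with ψ(k) = ψ(0): this means 22k ≡ 0 (mod 77), i.e. 77 ∣ 22k. Since gcd(22, 77) = 11, dividing through by 11 this holds exactly when 7 ∣ 2k, and as gcd(2, 7) = 1, exactly when 7 ∣ k.
The smallest positive such k is 7.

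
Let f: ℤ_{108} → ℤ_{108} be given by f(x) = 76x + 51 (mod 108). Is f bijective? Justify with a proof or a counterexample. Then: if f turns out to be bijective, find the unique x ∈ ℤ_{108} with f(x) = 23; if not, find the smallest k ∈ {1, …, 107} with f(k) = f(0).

27

Recall: f is injective if f(x_1) = f(x_2) implies x_1 = x_2.
We have gcd(76, 108) = 4 > 1. Taking x_1 = 0 and x_2 = 27: f(0) = 51 and f(27) = 76·27 + 51 = 2103 ≡ 51 (mod 108).
So f(0) = f(27) while 0 ≠ 27, thus f is not injective, hence not bijective.
Since f is not bijective, we find the least positive k with f(k) = f(0): this means 76k ≡ 0 (mod 108), i.e. 108 ∣ 76k. Since gcd(76, 108) = 4, dividing through by 4 this holds exactly when 27 ∣ 19k, and as gcd(19, 27) = 1, exactly when 27 ∣ k.
The smallest positive such k is 27.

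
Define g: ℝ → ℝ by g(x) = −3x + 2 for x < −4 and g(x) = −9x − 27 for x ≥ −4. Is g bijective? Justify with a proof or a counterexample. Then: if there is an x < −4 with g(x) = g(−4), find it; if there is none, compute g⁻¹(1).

-28/9

Both pieces are strictly decreasing (slopes −3 and −9), so each is injective on its own interval.
The left piece maps (−∞, −4) onto (14, ∞); the right piece maps [−4, ∞) onto (−∞, 9].
The images leave a gap (14 has no preimage), so g is not surjective, hence not bijective.
Because the two images are disjoint, no x < −4 has g(x) = g(−4), so we compute g⁻¹(1): 1 lies in (−∞, 9], so solve −9x − 27 = 1: x = (1 + 27)/(−9) = −28/9.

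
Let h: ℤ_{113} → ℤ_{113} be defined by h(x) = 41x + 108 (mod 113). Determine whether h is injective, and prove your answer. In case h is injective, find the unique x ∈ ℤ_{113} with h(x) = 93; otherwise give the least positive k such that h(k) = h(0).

52

Recall: h is injective when h(s) = h(t) forces s = t.
Suppose h(s) = h(t) in ℤ_{113}. Then 41s + 108 ≡ 41t + 108 (mod 113), thus 41(s − t) ≡ 0 (mod 113).
Since gcd(41, 113) = 1, 41 is invertible modulo 113, therefore s − t ≡ 0 (mod 113), i.e. s = t.
Therefore h is injective.
We now compute 41⁻¹ mod 113 explicitly. Euclid's algorithm: 113 = 2·41 + 31, 41 = 1·31 + 10, 31 = 3·10 + 1; back-substituting gives 1 = 102·41 − 37·113, so 41⁻¹ ≡ 102 (mod 113).
Since h is injective, we compute h⁻¹(93): solve 41x + 108 ≡ 93 (mod 113), i.e. 41x ≡ 98 (mod 113).
Multiplying by 41⁻¹ = 102 gives x ≡ 102·98 = 9996 = 88·113 + 52 ≡ 52 (mod 113).
Check: h(52) = 41·52 + 108 = 2240 = 19·113 + 93 ≡ 93 (mod 113).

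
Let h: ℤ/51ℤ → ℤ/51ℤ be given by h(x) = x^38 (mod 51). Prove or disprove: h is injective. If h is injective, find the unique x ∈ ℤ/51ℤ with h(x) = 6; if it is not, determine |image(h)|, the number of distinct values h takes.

18

h(7): Repeated squaring mod 51: 7^1 ≡ 7, 7^2 ≡ 7² = 49, 7^4 ≡ 49² = 2401 ≡ 4, 7^8 ≡ 4² = 16, 7^16 ≡ 16² = 256 ≡ 1, 7^32 ≡ 1² = 1. Since 38 = 32 + 4 + 2, 7^38 ≡ 1·4·49: 1·4 = 4, then 4·49 = 196 ≡ 43. So 7^38 ≡ 43 (mod 51).
h(10): Repeated squaring mod 51: 10^1 ≡ 10, 10^2 ≡ 10² = 100 ≡ 49, 10^4 ≡ 49² = 2401 ≡ 4, 10^8 ≡ 4² = 16, 10^16 ≡ 16² = 256 ≡ 1, 10^32 ≡ 1² = 1. Since 38 = 32 + 4 + 2, 10^38 ≡ 1·4·49: 1·4 = 4, then 4·49 = 196 ≡ 43. So 10^38 ≡ 43 (mod 51).
So h(7) = h(10) = 43 while 7 ≠ 10, therefore h is not injective.
Since h is not injective, we determine |image(h)|. Computing x^38 mod 51 for each x (by repeated squaring, reducing mod 51 at every step), the values h(0), h(1), …, h(50) are: 0, 1, 13, 15, 16, 19, 42, 43, 4, 21, 43, 25, 36, 16, 49, 30, 1, 34, 18, 13, 49, 33, 19, 25, 9, 4, 4, 9, 25, 19, 33, 49, 13, 18, 34, 1, 30, 49, 16, 36, 25, 43, 21, 4, 43, 42, 19, 16, 15, 13, 1.
The distinct values are {0, 1, 4, 9, 13, 15, 16, 18, 19, 21, 25, 30, 33, 34, 36, 42, 43, 49}; there are 18 of them.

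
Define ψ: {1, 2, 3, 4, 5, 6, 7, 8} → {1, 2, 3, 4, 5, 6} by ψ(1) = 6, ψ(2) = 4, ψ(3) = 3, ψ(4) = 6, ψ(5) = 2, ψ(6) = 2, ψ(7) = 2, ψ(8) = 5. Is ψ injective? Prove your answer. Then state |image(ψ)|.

ψ(1) = 6 = ψ(4) with 1 ≠ 4, so ψ is not injective.
The image of ψ is {2, 3, 4, 5, 6}, which has 5 elements.

5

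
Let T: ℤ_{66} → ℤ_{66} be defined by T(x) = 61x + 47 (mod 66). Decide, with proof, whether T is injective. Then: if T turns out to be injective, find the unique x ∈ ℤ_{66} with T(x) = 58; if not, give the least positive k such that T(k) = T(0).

Recall: T is injective when T(x_1) = T(x_2) forces x_1 = x_2.
If T(x_1) = T(x_2), then 61x_1 ≡ 61x_2 (mod 66). Because gcd(61, 66) = 1, we may cancel 61 to get x_1 ≡ x_2 (mod 66).
Hence T is injective.
We now compute 61⁻¹ mod 66 explicitly. Euclid's algorithm: 66 = 1·61 + 5, 61 = 12·5 + 1; back-substituting gives 1 = 13·61 − 12·66, so 61⁻¹ ≡ 13 (mod 66).
Since T is injective, we find T⁻¹(58): we need 61x ≡ 58 − 47 ≡ 11 (mod 66). Using 61⁻¹ = 13: x ≡ 13·11 = 143 = 2·66 + 11, so x = 11.
Check: T(11) = 61·11 + 47 = 718 = 10·66 + 58 ≡ 58 (mod 66).

11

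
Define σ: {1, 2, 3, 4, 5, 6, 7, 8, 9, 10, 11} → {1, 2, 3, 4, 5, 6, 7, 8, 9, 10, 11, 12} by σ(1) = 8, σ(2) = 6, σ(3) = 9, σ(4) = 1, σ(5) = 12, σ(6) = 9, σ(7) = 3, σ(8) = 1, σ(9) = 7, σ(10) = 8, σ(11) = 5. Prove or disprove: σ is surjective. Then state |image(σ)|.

No element maps to 2, so σ is not surjective.
The image of σ is {1, 3, 5, 6, 7, 8, 9, 12}, which has 8 elements.

8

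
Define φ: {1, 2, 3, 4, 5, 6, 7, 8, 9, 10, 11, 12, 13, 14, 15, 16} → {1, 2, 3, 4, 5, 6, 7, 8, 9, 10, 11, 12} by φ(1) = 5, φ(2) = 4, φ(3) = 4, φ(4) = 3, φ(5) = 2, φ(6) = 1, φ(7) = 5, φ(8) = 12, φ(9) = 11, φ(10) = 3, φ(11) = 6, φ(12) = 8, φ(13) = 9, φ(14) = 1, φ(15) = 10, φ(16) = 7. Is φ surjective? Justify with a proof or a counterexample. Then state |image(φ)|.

12

Every element of the codomain has a preimage: 1 = φ(6), 2 = φ(5), 3 = φ(4), 4 = φ(2), 5 = φ(1), 6 = φ(11), 7 = φ(16), 8 = φ(12), 9 = φ(13), 10 = φ(15), 11 = φ(9), 12 = φ(8).
So φ is surjective.
The image of φ is {1, 2, 3, 4, 5, 6, 7, 8, 9, 10, 11, 12}, which has 12 elements.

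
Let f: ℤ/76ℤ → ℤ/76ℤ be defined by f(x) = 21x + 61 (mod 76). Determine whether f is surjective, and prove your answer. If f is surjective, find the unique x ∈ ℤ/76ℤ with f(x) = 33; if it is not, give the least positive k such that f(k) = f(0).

By definition, f is surjective if every y in the codomain equals f(x) for some x in the domain.
Since gcd(21, 76) = 1, 21 is invertible modulo 76. Euclid's algorithm: 76 = 3·21 + 13, 21 = 1·13 + 8, 13 = 1·8 + 5, 8 = 1·5 + 3, 5 = 1·3 + 2, 3 = 1·2 + 1; back-substituting gives 1 = 29·21 − 8·76, so 21⁻¹ ≡ 29 (mod 76).
Then y ↦ 29(y − 61) is a two-sided inverse to f, so every y ∈ ℤ/76ℤ has a preimage.
Therefore f is surjective.
Since f is surjective, we compute f⁻¹(33): solve 21x + 61 ≡ 33 (mod 76), i.e. 21x ≡ 48 (mod 76).
Multiplying by 21⁻¹ = 29 gives x ≡ 29·48 = 1392 = 18·76 + 24 ≡ 24 (mod 76).
Check: f(24) = 21·24 + 61 = 565 = 7·76 + 33 ≡ 33 (mod 76).

24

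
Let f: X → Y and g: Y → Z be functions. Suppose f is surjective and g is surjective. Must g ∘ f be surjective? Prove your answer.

Let c ∈ Z. Since g is surjective, there is b ∈ Y with g(b) = c. Since f is surjective, there is a ∈ X with f(a) = b.
Then (g ∘ f)(a) = g(b) = c. So g ∘ f is surjective.

surjective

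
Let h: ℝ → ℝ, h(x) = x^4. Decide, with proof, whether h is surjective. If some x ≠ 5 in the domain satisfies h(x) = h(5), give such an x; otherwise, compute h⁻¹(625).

Since 4 is even, x^4 ≥ 0 for all x ∈ ℝ, so −1 ∈ ℝ has no preimage. So h is not surjective.
For the follow-up, such an x exists: taking x = −5 ∈ ℝ gives h(−5) = 625 = h(5) with −5 ≠ 5.

-5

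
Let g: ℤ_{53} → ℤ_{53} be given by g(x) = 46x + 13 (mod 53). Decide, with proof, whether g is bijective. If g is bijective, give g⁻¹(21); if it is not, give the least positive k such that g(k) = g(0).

Recall that injectivity means: for all x_1, x_2 in the domain, g(x_1) = g(x_2) implies x_1 = x_2.
If g(x_1) = g(x_2), then 46x_1 ≡ 46x_2 (mod 53). Because gcd(46, 53) = 1, we may cancel 46 to get x_1 ≡ x_2 (mod 53).
We now compute 46⁻¹ mod 53 explicitly. Euclid's algorithm: 53 = 1·46 + 7, 46 = 6·7 + 4, 7 = 1·4 + 3, 4 = 1·3 + 1; back-substituting gives 1 = 15·46 − 13·53, so 46⁻¹ ≡ 15 (mod 53).
Then y ↦ 15(y − 13) is a two-sided inverse to g, so every y ∈ ℤ_{53} has a preimage.
Hence g is bijective.
Since g is bijective, we compute g⁻¹(21): solve 46x + 13 ≡ 21 (mod 53), i.e. 46x ≡ 8 (mod 53).
Multiplying by 46⁻¹ = 15 gives x ≡ 15·8 = 120 = 2·53 + 14 ≡ 14 (mod 53).
Check: g(14) = 46·14 + 13 = 657 = 12·53 + 21 ≡ 21 (mod 53).

14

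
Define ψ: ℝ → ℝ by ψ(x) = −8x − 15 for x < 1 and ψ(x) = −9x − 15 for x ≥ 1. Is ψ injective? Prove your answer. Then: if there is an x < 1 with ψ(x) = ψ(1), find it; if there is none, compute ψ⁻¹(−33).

Both pieces are strictly decreasing (slopes −8 and −9), so each is injective on its own interval.
The left piece maps (−∞, 1) onto (−23, ∞); the right piece maps [1, ∞) onto (−∞, −24].
These images are disjoint, so no value is attained by both pieces. Therefore ψ is injective.
Because the two images are disjoint, no x < 1 has ψ(x) = ψ(1), so we compute ψ⁻¹(−33): −33 lies in (−∞, −24], so solve −9x − 15 = −33: x = (−33 + 15)/(−9) = 2.

2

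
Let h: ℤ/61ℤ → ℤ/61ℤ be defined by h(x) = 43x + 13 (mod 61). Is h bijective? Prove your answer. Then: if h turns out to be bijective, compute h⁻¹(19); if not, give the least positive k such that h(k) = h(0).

If h(s) = h(t), then 43s ≡ 43t (mod 61). Because gcd(43, 61) = 1, we may cancel 43 to get s ≡ t (mod 61).
We now compute 43⁻¹ mod 61 explicitly. Euclid's algorithm: 61 = 1·43 + 18, 43 = 2·18 + 7, 18 = 2·7 + 4, 7 = 1·4 + 3, 4 = 1·3 + 1; back-substituting gives 1 = 44·43 − 31·61, so 43⁻¹ ≡ 44 (mod 61).
For any y ∈ ℤ/61ℤ, x = 44(y − 13) mod 61 satisfies h(x) = 43·44(y − 13) + 13 ≡ y (since 43·44 ≡ 1 mod 61). So every y has a preimage.
Hence h is bijective.
Since h is bijective, we compute h⁻¹(19): solve 43x + 13 ≡ 19 (mod 61), i.e. 43x ≡ 6 (mod 61).
Multiplying by 43⁻¹ = 44 gives x ≡ 44·6 = 264 = 4·61 + 20 ≡ 20 (mod 61).
Check: h(20) = 43·20 + 13 = 873 = 14·61 + 19 ≡ 19 (mod 61).

20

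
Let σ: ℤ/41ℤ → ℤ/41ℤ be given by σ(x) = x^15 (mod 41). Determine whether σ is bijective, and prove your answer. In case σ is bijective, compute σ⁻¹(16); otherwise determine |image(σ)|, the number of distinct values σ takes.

σ(3): Repeated squaring mod 41: 3^1 ≡ 3, 3^2 ≡ 3² = 9, 3^4 ≡ 9² = 81 ≡ 40, 3^8 ≡ 40² = 1600 ≡ 1. Since 15 = 8 + 4 + 2 + 1, 3^15 ≡ 1·40·9·3: 1·40 = 40, then 40·9 = 360 ≡ 32, then 32·3 = 96 ≡ 14. So 3^15 ≡ 14 (mod 41).
σ(7): Repeated squaring mod 41: 7^1 ≡ 7, 7^2 ≡ 7² = 49 ≡ 8, 7^4 ≡ 8² = 64 ≡ 23, 7^8 ≡ 23² = 529 ≡ 37. Since 15 = 8 + 4 + 2 + 1, 7^15 ≡ 37·23·8·7: 37·23 = 851 ≡ 31, then 31·8 = 248 ≡ 2, then 2·7 = 14. So 7^15 ≡ 14 (mod 41).
So σ(3) = σ(7) = 14 while 3 ≠ 7, thus σ is not injective, hence not bijective.
Since σ is not bijective, we determine |image(σ)|. Computing x^15 mod 41 for each x (by repeated squaring, reducing mod 41 at every step), the values σ(0), σ(1), …, σ(40) are: 0, 1, 9, 14, 40, 32, 3, 14, 32, 32, 1, 27, 27, 14, 3, 38, 1, 3, 1, 3, 9, 32, 38, 40, 38, 40, 3, 38, 27, 14, 14, 40, 9, 9, 27, 38, 9, 1, 27, 32, 40.
The distinct values are {0, 1, 3, 9, 14, 27, 32, 38, 40}; there are 9 of them.

9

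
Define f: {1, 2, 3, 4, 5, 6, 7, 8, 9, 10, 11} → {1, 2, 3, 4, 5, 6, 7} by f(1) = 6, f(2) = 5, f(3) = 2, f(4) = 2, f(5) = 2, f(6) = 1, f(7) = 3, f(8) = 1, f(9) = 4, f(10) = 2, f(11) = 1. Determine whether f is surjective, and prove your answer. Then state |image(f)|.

No element maps to 7, so f is not surjective.
The image of f is {1, 2, 3, 4, 5, 6}, which has 6 elements.

6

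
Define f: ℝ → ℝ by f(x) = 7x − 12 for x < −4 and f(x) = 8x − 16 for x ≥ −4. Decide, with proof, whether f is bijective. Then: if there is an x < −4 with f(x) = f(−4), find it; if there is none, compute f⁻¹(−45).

-36/7

Both pieces are strictly increasing (slopes 7 and 8), so each is injective on its own interval.
The left piece maps (−∞, −4) onto (−∞, −40); the right piece maps [−4, ∞) onto [−48, ∞).
These images overlap. In particular f(−4) = −48 (right piece), and solving 7x − 12 = −48 on the left piece gives x = −36/7 < −4.
So f(−36/7) = f(−4) with −36/7 ≠ −4, and f is not injective, hence not bijective. This x = −36/7 is the requested value below −4.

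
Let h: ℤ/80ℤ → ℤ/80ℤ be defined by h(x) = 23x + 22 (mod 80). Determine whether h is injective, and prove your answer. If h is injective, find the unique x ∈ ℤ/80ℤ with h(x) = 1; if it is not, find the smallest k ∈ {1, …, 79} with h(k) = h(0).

13

If h(s) = h(t), then 23s ≡ 23t (mod 80). Because gcd(23, 80) = 1, we may cancel 23 to get s ≡ t (mod 80).
Hence h is injective.
We now compute 23⁻¹ mod 80 explicitly. Euclid's algorithm: 80 = 3·23 + 11, 23 = 2·11 + 1; back-substituting gives 1 = 7·23 − 2·80, so 23⁻¹ ≡ 7 (mod 80).
Since h is injective, we find h⁻¹(1): we need 23x ≡ 1 − 22 ≡ 59 (mod 80). Using 23⁻¹ = 7: x ≡ 7·59 = 413 = 5·80 + 13, so x = 13.
Check: h(13) = 23·13 + 22 = 321 = 4·80 + 1 ≡ 1 (mod 80).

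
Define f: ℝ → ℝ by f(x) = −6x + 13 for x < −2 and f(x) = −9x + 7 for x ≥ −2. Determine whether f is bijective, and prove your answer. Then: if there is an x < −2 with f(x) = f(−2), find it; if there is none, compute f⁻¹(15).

-8/9

Both pieces are strictly decreasing (slopes −6 and −9), so each is injective on its own interval.
The left piece maps (−∞, −2) onto (25, ∞); the right piece maps [−2, ∞) onto (−∞, 25].
Since 25 = 25, the images partition ℝ: f is injective and surjective, hence bijective.
Because the two images are disjoint, no x < −2 has f(x) = f(−2), so we compute f⁻¹(15): 15 lies in (−∞, 25], so solve −9x + 7 = 15: x = (15 − 7)/(−9) = −8/9.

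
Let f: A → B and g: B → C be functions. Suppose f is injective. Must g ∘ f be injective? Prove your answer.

not injective

No. Take A = B = C = {0, 1, 2}, f = identity (injective), and g(x) = 0 for every x.
Then (g ∘ f)(0) = 0 = (g ∘ f)(2) with 0 ≠ 2, so g ∘ f is not injective.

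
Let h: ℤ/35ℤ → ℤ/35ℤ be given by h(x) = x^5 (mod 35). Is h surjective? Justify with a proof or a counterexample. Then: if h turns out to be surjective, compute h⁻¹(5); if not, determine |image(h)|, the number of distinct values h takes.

10

Computing x^5 mod 35 for each x (by repeated squaring, reducing mod 35 at every step), the values h(0), h(1), …, h(34) are: 0, 1, 32, 33, 9, 10, 6, 7, 8, 4, 5, 16, 17, 13, 14, 15, 11, 12, 23, 24, 20, 21, 22, 18, 19, 30, 31, 27, 28, 29, 25, 26, 2, 3, 34.
Every element of ℤ/35ℤ appears exactly once in this list, so h is a bijection, and in particular surjective.
Since h is surjective, we read off the preimage of 5 from the same table: h(10) = 5, so h⁻¹(5) = 10.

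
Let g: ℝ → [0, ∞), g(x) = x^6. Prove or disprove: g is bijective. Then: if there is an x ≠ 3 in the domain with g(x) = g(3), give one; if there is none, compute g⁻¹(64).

g(3) = 729 = (−3)^6 = g(−3) (since 6 is even), with 3 ≠ −3. So g is not injective, hence not bijective.
For the follow-up, such an x exists: taking x = −3 ∈ ℝ gives g(−3) = 729 = g(3) with −3 ≠ 3.

-3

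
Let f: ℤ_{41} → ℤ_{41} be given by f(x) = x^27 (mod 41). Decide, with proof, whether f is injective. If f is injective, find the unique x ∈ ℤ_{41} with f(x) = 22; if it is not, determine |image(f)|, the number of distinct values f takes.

29

Since 41 is prime, the nonzero elements of ℤ_{41} form a cyclic group of order 40.
As gcd(27, 40) = 1, raising to the 27th power is a bijection on this group: if a^27 ≡ b^27 then (ab^{−1})^27 = 1, and the only element of order dividing gcd(27, 40) = 1 is 1, so a = b.
With f(0) = 0 this makes f injective on all of ℤ_{41}, hence bijective (finite equal-size domain and codomain). In particular f is injective.
Since f is injective, we find the preimage of 22. The inverse of x ↦ x^27 on (ℤ_{41})^× is x ↦ x^3, because 27·3 = 81 = 2·40 + 1 ≡ 1 (mod 40) and x^{40} = 1 for x ≠ 0 (Fermat). So f⁻¹(22) = 22^3 mod 41.
Repeated squaring mod 41: 22^1 ≡ 22, 22^2 ≡ 22² = 484 ≡ 33. Since 3 = 2 + 1, 22^3 ≡ 33·22: 33·22 = 726 ≡ 29. So 22^3 ≡ 29 (mod 41).
Hence f⁻¹(22) = 29.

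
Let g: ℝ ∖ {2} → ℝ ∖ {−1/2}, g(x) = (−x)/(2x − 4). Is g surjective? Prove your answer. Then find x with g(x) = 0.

0

For any y ≠ −1/2, solving y(2x − 4) = −x for x gives a well-defined x ≠ 2. So g is surjective.
Solving g(x) = 0: cross-multiplying gives −x = 0(2x − 4), which rearranges to −1x = 0, so x = 0.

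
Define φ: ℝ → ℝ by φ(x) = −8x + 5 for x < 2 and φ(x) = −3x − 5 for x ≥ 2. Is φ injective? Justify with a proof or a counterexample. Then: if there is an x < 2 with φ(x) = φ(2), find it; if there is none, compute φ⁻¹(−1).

Both pieces are strictly decreasing (slopes −8 and −3), so each is injective on its own interval.
The left piece maps (−∞, 2) onto (−11, ∞); the right piece maps [2, ∞) onto (−∞, −11].
These images are disjoint, so no value is attained by both pieces. Thus φ is injective.
Because the two images are disjoint, no x < 2 has φ(x) = φ(2), so we compute φ⁻¹(−1): −1 lies in (−11, ∞), so solve −8x + 5 = −1: x = (−1 − 5)/(−8) = 3/4.

3/4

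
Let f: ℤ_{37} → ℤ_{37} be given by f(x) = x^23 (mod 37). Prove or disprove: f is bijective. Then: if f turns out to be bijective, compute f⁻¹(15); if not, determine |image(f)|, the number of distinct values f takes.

19

Since 37 is prime, the nonzero elements of ℤ_{37} form a cyclic group of order 36.
As gcd(23, 36) = 1, raising to the 23rd power is a bijection on this group: if s^23 ≡ t^23 then (st^{−1})^23 = 1, and the only element of order dividing gcd(23, 36) = 1 is 1, so s = t.
With f(0) = 0 this makes f injective on all of ℤ_{37}, hence bijective (finite equal-size domain and codomain). In particular f is bijective.
Since f is bijective, we find the preimage of 15. The inverse of x ↦ x^23 on (ℤ_{37})^× is x ↦ x^11, because 23·11 = 253 = 7·36 + 1 ≡ 1 (mod 36) and x^{36} = 1 for x ≠ 0 (Fermat). So f⁻¹(15) = 15^11 mod 37.
Repeated squaring mod 37: 15^1 ≡ 15, 15^2 ≡ 15² = 225 ≡ 3, 15^4 ≡ 3² = 9, 15^8 ≡ 9² = 81 ≡ 7. Since 11 = 8 + 2 + 1, 15^11 ≡ 7·3·15: 7·3 = 21, then 21·15 = 315 ≡ 19. So 15^11 ≡ 19 (mod 37).
Hence f⁻¹(15) = 19.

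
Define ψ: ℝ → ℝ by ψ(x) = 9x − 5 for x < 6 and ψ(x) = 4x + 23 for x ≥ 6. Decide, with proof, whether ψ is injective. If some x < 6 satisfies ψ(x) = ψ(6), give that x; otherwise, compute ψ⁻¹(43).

Both pieces are strictly increasing (slopes 9 and 4), so each is injective on its own interval.
The left piece maps (−∞, 6) onto (−∞, 49); the right piece maps [6, ∞) onto [47, ∞).
These images overlap. In particular ψ(6) = 47 (right piece), and solving 9x − 5 = 47 on the left piece gives x = 52/9 < 6.
So ψ(52/9) = ψ(6) with 52/9 ≠ 6, and ψ is not injective. This x = 52/9 is the requested value below 6.

52/9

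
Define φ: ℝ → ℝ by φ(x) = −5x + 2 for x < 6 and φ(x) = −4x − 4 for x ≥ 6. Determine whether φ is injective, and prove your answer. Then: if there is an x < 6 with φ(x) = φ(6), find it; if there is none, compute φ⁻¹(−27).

Both pieces are strictly decreasing (slopes −5 and −4), so each is injective on its own interval.
The left piece maps (−∞, 6) onto (−28, ∞); the right piece maps [6, ∞) onto (−∞, −28].
These images are disjoint, so no value is attained by both pieces. Thus φ is injective.
Because the two images are disjoint, no x < 6 has φ(x) = φ(6), so we compute φ⁻¹(−27): −27 lies in (−28, ∞), so solve −5x + 2 = −27: x = (−27 − 2)/(−5) = 29/5.

29/5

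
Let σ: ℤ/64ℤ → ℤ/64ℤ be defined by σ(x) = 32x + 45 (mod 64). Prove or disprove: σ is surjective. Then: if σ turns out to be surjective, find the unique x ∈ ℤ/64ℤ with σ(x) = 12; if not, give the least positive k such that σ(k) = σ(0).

2

Since gcd(32, 64) = 32, we have 32x ≡ 0 (mod 32) for all x, so σ(x) ≡ 13 (mod 32).
But 0 ≢ 13 (mod 32), so 0 ∈ ℤ/64ℤ has no preimage. Hence σ is not surjective.
Since σ is not surjective, we find the least positive k with σ(k) = σ(0): this means 32k ≡ 0 (mod 64), i.e. 64 ∣ 32k. Since gcd(32, 64) = 32, dividing through by 32 this holds exactly when 2 ∣ k.
The smallest positive such k is 2.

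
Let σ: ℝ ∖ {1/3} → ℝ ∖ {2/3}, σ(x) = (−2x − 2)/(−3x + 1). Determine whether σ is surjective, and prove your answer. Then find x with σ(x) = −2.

For any y ≠ 2/3, solving y(−3x + 1) = −2x − 2 for x gives a well-defined x ≠ 1/3. So σ is surjective.
Solving σ(x) = −2: cross-multiplying gives −2x − 2 = −2(−3x + 1), which rearranges to −8x = 0, so x = 0.

0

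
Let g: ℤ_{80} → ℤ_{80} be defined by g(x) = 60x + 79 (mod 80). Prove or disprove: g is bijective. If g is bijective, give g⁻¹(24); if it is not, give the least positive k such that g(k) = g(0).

4

We have gcd(60, 80) = 20 > 1. Taking s = 0 and t = 4: g(0) = 79 and g(4) = 60·4 + 79 = 319 ≡ 79 (mod 80).
So g(0) = g(4) while 0 ≠ 4, so g is not injective, hence not bijective.
Since g is not bijective, we find the least positive k with g(k) = g(0): this means 60k ≡ 0 (mod 80), i.e. 80 ∣ 60k. Since gcd(60, 80) = 20, dividing through by 20 this holds exactly when 4 ∣ 3k, and as gcd(3, 4) = 1, exactly when 4 ∣ k.
The smallest positive such k is 4.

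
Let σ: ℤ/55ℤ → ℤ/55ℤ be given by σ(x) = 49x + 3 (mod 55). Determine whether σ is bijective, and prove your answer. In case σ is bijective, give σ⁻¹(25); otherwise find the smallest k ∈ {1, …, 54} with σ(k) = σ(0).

33

Suppose σ(s) = σ(t) in ℤ/55ℤ. Then 49s + 3 ≡ 49t + 3 (mod 55), so 49(s − t) ≡ 0 (mod 55).
Since gcd(49, 55) = 1, 49 is invertible modulo 55, hence s − t ≡ 0 (mod 55), i.e. s = t.
We now compute 49⁻¹ mod 55 explicitly. Euclid's algorithm: 55 = 1·49 + 6, 49 = 8·6 + 1; back-substituting gives 1 = 9·49 − 8·55, so 49⁻¹ ≡ 9 (mod 55).
Then y ↦ 9(y − 3) is a two-sided inverse to σ, so every y ∈ ℤ/55ℤ has a preimage.
So σ is bijective.
Since σ is bijective, we compute σ⁻¹(25): solve 49x + 3 ≡ 25 (mod 55), i.e. 49x ≡ 22 (mod 55).
Multiplying by 49⁻¹ = 9 gives x ≡ 9·22 = 198 = 3·55 + 33 ≡ 33 (mod 55).
Check: σ(33) = 49·33 + 3 = 1620 = 29·55 + 25 ≡ 25 (mod 55).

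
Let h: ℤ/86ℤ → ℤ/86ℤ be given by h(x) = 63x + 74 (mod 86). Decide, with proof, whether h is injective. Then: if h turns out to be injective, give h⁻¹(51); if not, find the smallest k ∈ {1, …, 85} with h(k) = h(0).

By definition, h is injective when h(s) = h(t) forces s = t.
If h(s) = h(t), then 63s ≡ 63t (mod 86). Because gcd(63, 86) = 1, we may cancel 63 to get s ≡ t (mod 86).
Thus h is injective.
We now compute 63⁻¹ mod 86 explicitly. Euclid's algorithm: 86 = 1·63 + 23, 63 = 2·23 + 17, 23 = 1·17 + 6, 17 = 2·6 + 5, 6 = 1·5 + 1; back-substituting gives 1 = 71·63 − 52·86, so 63⁻¹ ≡ 71 (mod 86).
Since h is injective, we compute h⁻¹(51): solve 63x + 74 ≡ 51 (mod 86), i.e. 63x ≡ 63 (mod 86).
Multiplying by 63⁻¹ = 71 gives x ≡ 71·63 = 4473 = 52·86 + 1 ≡ 1 (mod 86).
Check: h(1) = 63·1 + 74 = 137 = 1·86 + 51 ≡ 51 (mod 86).

1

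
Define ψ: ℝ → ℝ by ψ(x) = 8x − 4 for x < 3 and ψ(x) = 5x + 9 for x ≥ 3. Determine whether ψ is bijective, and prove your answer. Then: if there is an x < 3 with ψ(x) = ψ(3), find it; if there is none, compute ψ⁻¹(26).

Both pieces are strictly increasing (slopes 8 and 5), so each is injective on its own interval.
The left piece maps (−∞, 3) onto (−∞, 20); the right piece maps [3, ∞) onto [24, ∞).
The images leave a gap (20 has no preimage), so ψ is not surjective, hence not bijective.
Because the two images are disjoint, no x < 3 has ψ(x) = ψ(3), so we compute ψ⁻¹(26): 26 lies in [24, ∞), so solve 5x + 9 = 26: x = (26 − 9)/5 = 17/5.

17/5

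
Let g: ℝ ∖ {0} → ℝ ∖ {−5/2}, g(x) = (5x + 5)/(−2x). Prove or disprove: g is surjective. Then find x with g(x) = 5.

-1/3

For any y ≠ −5/2, solving y(−2x) = 5x + 5 for x gives a well-defined x ≠ 0. So g is surjective.
Solving g(x) = 5: cross-multiplying gives 5x + 5 = 5(−2x), which rearranges to 15x = −5, so x = −1/3.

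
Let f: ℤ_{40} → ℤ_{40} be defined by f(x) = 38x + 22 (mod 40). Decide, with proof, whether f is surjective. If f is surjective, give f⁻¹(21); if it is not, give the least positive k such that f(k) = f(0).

By definition, f is surjective if every y in the codomain equals f(x) for some x in the domain.
Since gcd(38, 40) = 2, we have 38x ≡ 0 (mod 2) for all x, so f(x) ≡ 0 (mod 2).
But 1 ≢ 0 (mod 2), so 1 ∈ ℤ_{40} has no preimage. Hence f is not surjective.
Since f is not surjective, we find the least positive k with f(k) = f(0): this means 38k ≡ 0 (mod 40), i.e. 40 ∣ 38k. Since gcd(38, 40) = 2, dividing through by 2 this holds exactly when 20 ∣ 19k, and as gcd(19, 20) = 1, exactly when 20 ∣ k.
The smallest positive such k is 20.

20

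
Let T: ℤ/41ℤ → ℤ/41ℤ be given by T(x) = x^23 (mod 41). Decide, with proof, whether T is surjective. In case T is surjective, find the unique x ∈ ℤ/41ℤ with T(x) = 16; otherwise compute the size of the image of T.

10

Since 41 is prime, the nonzero elements of ℤ/41ℤ form a cyclic group of order 40.
As gcd(23, 40) = 1, raising to the 23rd power is a bijection on this group: if x_1^23 ≡ x_2^23 then (x_1x_2^{−1})^23 = 1, and the only element of order dividing gcd(23, 40) = 1 is 1, so x_1 = x_2.
With T(0) = 0 this makes T injective on all of ℤ/41ℤ, hence bijective (finite equal-size domain and codomain). In particular T is surjective.
Since T is surjective, we find the preimage of 16. The inverse of x ↦ x^23 on (ℤ/41ℤ)^× is x ↦ x^7, because 23·7 = 161 = 4·40 + 1 ≡ 1 (mod 40) and x^{40} = 1 for x ≠ 0 (Fermat). So T⁻¹(16) = 16^7 mod 41.
Repeated squaring mod 41: 16^1 ≡ 16, 16^2 ≡ 16² = 256 ≡ 10, 16^4 ≡ 10² = 100 ≡ 18. Since 7 = 4 + 2 + 1, 16^7 ≡ 18·10·16: 18·10 = 180 ≡ 16, then 16·16 = 256 ≡ 10. So 16^7 ≡ 10 (mod 41).
Hence T⁻¹(16) = 10.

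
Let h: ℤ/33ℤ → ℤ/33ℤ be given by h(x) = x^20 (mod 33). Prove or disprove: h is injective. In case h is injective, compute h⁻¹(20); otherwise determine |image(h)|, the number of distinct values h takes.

4

h(1) = 1^20 = 1.
h(2): Repeated squaring mod 33: 2^1 ≡ 2, 2^2 ≡ 2² = 4, 2^4 ≡ 4² = 16, 2^8 ≡ 16² = 256 ≡ 25, 2^16 ≡ 25² = 625 ≡ 31. Since 20 = 16 + 4, 2^20 ≡ 31·16: 31·16 = 496 ≡ 1. So 2^20 ≡ 1 (mod 33).
So h(1) = h(2) = 1 while 1 ≠ 2, therefore h is not injective.
Since h is not injective, we determine |image(h)|. Computing x^20 mod 33 for each x (by repeated squaring, reducing mod 33 at every step), the values h(0), h(1), …, h(32) are: 0, 1, 1, 12, 1, 1, 12, 1, 1, 12, 1, 22, 12, 1, 1, 12, 1, 1, 12, 1, 1, 12, 22, 1, 12, 1, 1, 12, 1, 1, 12, 1, 1.
The distinct values are {0, 1, 12, 22}; there are 4 of them.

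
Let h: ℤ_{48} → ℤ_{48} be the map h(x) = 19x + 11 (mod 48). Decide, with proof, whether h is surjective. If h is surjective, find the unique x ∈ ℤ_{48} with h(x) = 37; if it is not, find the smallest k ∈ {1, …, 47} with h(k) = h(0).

14

Recall: h is surjective if every y in the codomain equals h(x) for some x in the domain.
Since gcd(19, 48) = 1, 19 is invertible modulo 48. Euclid's algorithm: 48 = 2·19 + 10, 19 = 1·10 + 9, 10 = 1·9 + 1; back-substituting gives 1 = 43·19 − 17·48, so 19⁻¹ ≡ 43 (mod 48).
For any y ∈ ℤ_{48}, x = 43(y − 11) mod 48 satisfies h(x) = 19·43(y − 11) + 11 ≡ y (since 19·43 ≡ 1 mod 48). So every y has a preimage.
Hence h is surjective.
Since h is surjective, we find h⁻¹(37): we need 19x ≡ 37 − 11 ≡ 26 (mod 48). Using 19⁻¹ = 43: x ≡ 43·26 = 1118 = 23·48 + 14, so x = 14.
Check: h(14) = 19·14 + 11 = 277 = 5·48 + 37 ≡ 37 (mod 48).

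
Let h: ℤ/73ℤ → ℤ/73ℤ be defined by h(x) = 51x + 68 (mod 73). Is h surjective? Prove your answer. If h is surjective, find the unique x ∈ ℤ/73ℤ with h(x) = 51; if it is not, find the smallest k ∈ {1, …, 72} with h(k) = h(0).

24

Recall that h is surjective if every y in the codomain equals h(x) for some x in the domain.
Since gcd(51, 73) = 1, 51 is invertible modulo 73. Euclid's algorithm: 73 = 1·51 + 22, 51 = 2·22 + 7, 22 = 3·7 + 1; back-substituting gives 1 = 63·51 − 44·73, so 51⁻¹ ≡ 63 (mod 73).
For any y ∈ ℤ/73ℤ, x = 63(y − 68) mod 73 satisfies h(x) = 51·63(y − 68) + 68 ≡ y (since 51·63 ≡ 1 mod 73). So every y has a preimage.
Hence h is surjective.
Since h is surjective, we find h⁻¹(51): we need 51x ≡ 51 − 68 ≡ 56 (mod 73). Using 51⁻¹ = 63: x ≡ 63·56 = 3528 = 48·73 + 24, so x = 24.
Check: h(24) = 51·24 + 68 = 1292 = 17·73 + 51 ≡ 51 (mod 73).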